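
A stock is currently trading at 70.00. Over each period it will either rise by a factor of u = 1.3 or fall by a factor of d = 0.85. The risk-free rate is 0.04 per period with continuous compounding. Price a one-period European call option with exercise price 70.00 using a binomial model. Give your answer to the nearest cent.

8.56

Risk-neutral probability p = (e^0.04 − 0.85)/(1.3 − 0.85) = 0.1908/0.4500 = 0.4240
Terminal stock prices: S_u = 91, S_d = 59.5
Terminal payoffs (S − K): max(21, 0) = 21, max(-10.5, 0) = 0
Node 0 (S = 70): V_0 = e^(−0.04)·[0.4240·21.0000 + 0.5760·0.0000] = 8.5554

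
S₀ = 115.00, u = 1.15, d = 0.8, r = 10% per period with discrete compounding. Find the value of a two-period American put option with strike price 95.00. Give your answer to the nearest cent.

Risk-neutral probability p = (1 + 0.1 − 0.8)/(1.15 − 0.8) = 0.3000/0.3500 = 0.8571
Terminal stock prices: S_uu = 152.1, S_ud = 105.8, S_dd = 73.6
Terminal payoffs (K − S): max(-57.09, 0) = 0, max(-10.8, 0) = 0, max(21.4, 0) = 21.4
Node u (S = 132.2): continuation = 1/1.1·[0.8571·0.0000 + 0.1429·0.0000] = 0.0000; exercise value = 0.0000 ≤ continuation, so V_u = 0.0000
Node d (S = 92): continuation = 1/1.1·[0.8571·0.0000 + 0.1429·21.4000] = 2.7792; exercise value = 3.0000 > continuation, so V_d = 3.0000 (exercise)
Node 0 (S = 115): continuation = 1/1.1·[0.8571·0.0000 + 0.1429·3.0000] = 0.3896; exercise value = 0.0000 ≤ continuation, so V_0 = 0.3896

0.39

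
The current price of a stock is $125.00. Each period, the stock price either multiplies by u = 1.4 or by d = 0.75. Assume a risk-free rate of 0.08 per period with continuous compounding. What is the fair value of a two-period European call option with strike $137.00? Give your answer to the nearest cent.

$24.20

Risk-neutral probability p = (e^0.08 − 0.75)/(1.4 − 0.75) = 0.3333/0.6500 = 0.5127
Terminal stock prices: S_uu = 245, S_ud = 131.2, S_dd = 70.31
Terminal payoffs (S − K): max(108, 0) = 108, max(-5.75, 0) = 0, max(-66.69, 0) = 0
Node u (S = 175): V_u = e^(−0.08)·[0.5127·108.0000 + 0.4873·0.0000] = 51.1193
Node d (S = 93.75): V_d = e^(−0.08)·[0.5127·0.0000 + 0.4873·0.0000] = 0.0000
Node 0 (S = 125): V_0 = e^(−0.08)·[0.5127·51.1193 + 0.4873·0.0000] = 24.1962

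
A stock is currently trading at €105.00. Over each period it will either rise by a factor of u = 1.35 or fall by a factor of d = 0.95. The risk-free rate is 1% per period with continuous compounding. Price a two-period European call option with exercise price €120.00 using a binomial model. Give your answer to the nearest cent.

Risk-neutral probability p = (e^0.01 − 0.95)/(1.35 − 0.95) = 0.0601/0.4000 = 0.1501
Terminal stock prices: S_uu = 191.4, S_ud = 134.7, S_dd = 94.76
Terminal payoffs (S − K): max(71.36, 0) = 71.36, max(14.66, 0) = 14.66, max(-25.24, 0) = 0
Node u (S = 141.8): V_u = e^(−0.01)·[0.1501·71.3625 + 0.8499·14.6625] = 22.9440
Node d (S = 99.75): V_d = e^(−0.01)·[0.1501·14.6625 + 0.8499·0.0000] = 2.1793
Node 0 (S = 105): V_0 = e^(−0.01)·[0.1501·22.9440 + 0.8499·2.1793] = 5.2439

€5.24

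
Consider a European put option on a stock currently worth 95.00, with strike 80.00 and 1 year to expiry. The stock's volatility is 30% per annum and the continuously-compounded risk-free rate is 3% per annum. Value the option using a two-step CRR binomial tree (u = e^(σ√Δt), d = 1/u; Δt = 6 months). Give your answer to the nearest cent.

CRR parameters: u = e^(σ√Δt) = e^(0.3·√0.5) = 1.2363, d = 1/u = 0.8089
Per-period rate: rΔt = 0.03·0.5 = 0.015, so R = e^0.015 = 1.0151
Risk-neutral probability p = (e^0.015 − 0.8089)/(1.2363 − 0.8089) = 0.2063/0.4275 = 0.4825
Terminal stock prices: S_uu = 145.2, S_ud = 95, S_dd = 62.15
Terminal payoffs (K − S): max(-65.2, 0) = 0, max(-15, 0) = 0, max(17.85, 0) = 17.85
Node u (S = 117.4): V_u = e^(−0.015)·[0.4825·0.0000 + 0.5175·0.0000] = 0.0000
Node d (S = 76.84): V_d = e^(−0.015)·[0.4825·0.0000 + 0.5175·17.8461] = 9.0975
Node 0 (S = 95): V_0 = e^(−0.015)·[0.4825·0.0000 + 0.5175·9.0975] = 4.6377

4.64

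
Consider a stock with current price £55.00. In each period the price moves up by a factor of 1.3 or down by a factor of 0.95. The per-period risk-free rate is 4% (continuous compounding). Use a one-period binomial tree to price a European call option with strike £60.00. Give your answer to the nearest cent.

Risk-neutral probability p = (e^0.04 − 0.95)/(1.3 − 0.95) = 0.0908/0.3500 = 0.2595
Terminal stock prices: S_u = 71.5, S_d = 52.25
Terminal payoffs (S − K): max(11.5, 0) = 11.5, max(-7.75, 0) = 0
Node 0 (S = 55): V_0 = e^(−0.04)·[0.2595·11.5000 + 0.7405·0.0000] = 2.8668

£2.87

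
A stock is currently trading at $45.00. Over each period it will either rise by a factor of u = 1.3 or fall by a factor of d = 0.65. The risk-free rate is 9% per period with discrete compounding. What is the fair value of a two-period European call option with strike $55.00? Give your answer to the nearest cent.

$8.12

Risk-neutral probability p = (1 + 0.09 − 0.65)/(1.3 − 0.65) = 0.4400/0.6500 = 0.6769
Terminal stock prices: S_uu = 76.05, S_ud = 38.02, S_dd = 19.01
Terminal payoffs (S − K): max(21.05, 0) = 21.05, max(-16.98, 0) = 0, max(-35.99, 0) = 0
Node u (S = 58.5): V_u = 1/1.09·[0.6769·21.0500 + 0.3231·0.0000] = 13.0727
Node d (S = 29.25): V_d = 1/1.09·[0.6769·0.0000 + 0.3231·0.0000] = 0.0000
Node 0 (S = 45): V_0 = 1/1.09·[0.6769·13.0727 + 0.3231·0.0000] = 8.1185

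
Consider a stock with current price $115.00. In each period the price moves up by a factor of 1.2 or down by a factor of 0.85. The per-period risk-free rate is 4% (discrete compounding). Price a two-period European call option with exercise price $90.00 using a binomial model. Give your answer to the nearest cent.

$33.13

Risk-neutral probability p = (1 + 0.04 − 0.85)/(1.2 − 0.85) = 0.1900/0.3500 = 0.5429
Terminal stock prices: S_uu = 165.6, S_ud = 117.3, S_dd = 83.09
Terminal payoffs (S − K): max(75.6, 0) = 75.6, max(27.3, 0) = 27.3, max(-6.913, 0) = 0
Node u (S = 138): V_u = 1/1.04·[0.5429·75.6000 + 0.4571·27.3000] = 51.4615
Node d (S = 97.75): V_d = 1/1.04·[0.5429·27.3000 + 0.4571·0.0000] = 14.2500
Node 0 (S = 115): V_0 = 1/1.04·[0.5429·51.4615 + 0.4571·14.2500] = 33.1255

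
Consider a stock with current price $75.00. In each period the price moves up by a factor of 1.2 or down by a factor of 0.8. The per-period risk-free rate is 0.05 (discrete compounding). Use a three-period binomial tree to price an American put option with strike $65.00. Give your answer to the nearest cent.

$3.29

Risk-neutral probability p = (1 + 0.05 − 0.8)/(1.2 − 0.8) = 0.2500/0.4000 = 0.6250
Terminal stock prices: S_uuu = 129.6, S_uud = 86.4, S_udd = 57.6, S_ddd = 38.4
Terminal payoffs (K − S): max(-64.6, 0) = 0, max(-21.4, 0) = 0, max(7.4, 0) = 7.4, max(26.6, 0) = 26.6
Node uu (S = 108): continuation = 1/1.05·[0.6250·0.0000 + 0.3750·0.0000] = 0.0000; exercise value = 0.0000 ≤ continuation, so V_uu = 0.0000
Node ud (S = 72): continuation = 1/1.05·[0.6250·0.0000 + 0.3750·7.4000] = 2.6429; exercise value = 0.0000 ≤ continuation, so V_ud = 2.6429
Node dd (S = 48): continuation = 1/1.05·[0.6250·7.4000 + 0.3750·26.6000] = 13.9048; exercise value = 17.0000 > continuation, so V_dd = 17.0000 (exercise)
Node u (S = 90): continuation = 1/1.05·[0.6250·0.0000 + 0.3750·2.6429] = 0.9439; exercise value = 0.0000 ≤ continuation, so V_u = 0.9439
Node d (S = 60): continuation = 1/1.05·[0.6250·2.6429 + 0.3750·17.0000] = 7.6446; exercise value = 5.0000 ≤ continuation, so V_d = 7.6446
Node 0 (S = 75): continuation = 1/1.05·[0.6250·0.9439 + 0.3750·7.6446] = 3.2920; exercise value = 0.0000 ≤ continuation, so V_0 = 3.2920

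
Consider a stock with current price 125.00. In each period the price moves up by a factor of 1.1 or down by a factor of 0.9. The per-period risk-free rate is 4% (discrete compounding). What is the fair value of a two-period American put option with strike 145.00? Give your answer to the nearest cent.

20.00

Risk-neutral probability p = (1 + 0.04 − 0.9)/(1.1 − 0.9) = 0.1400/0.2000 = 0.7000
Terminal stock prices: S_uu = 151.3, S_ud = 123.8, S_dd = 101.2
Terminal payoffs (K − S): max(-6.25, 0) = 0, max(21.25, 0) = 21.25, max(43.75, 0) = 43.75
Node u (S = 137.5): continuation = 1/1.04·[0.7000·0.0000 + 0.3000·21.2500] = 6.1298; exercise value = 7.5000 > continuation, so V_u = 7.5000 (exercise)
Node d (S = 112.5): continuation = 1/1.04·[0.7000·21.2500 + 0.3000·43.7500] = 26.9231; exercise value = 32.5000 > continuation, so V_d = 32.5000 (exercise)
Node 0 (S = 125): continuation = 1/1.04·[0.7000·7.5000 + 0.3000·32.5000] = 14.4231; exercise value = 20.0000 > continuation, so V_0 = 20.0000 (exercise)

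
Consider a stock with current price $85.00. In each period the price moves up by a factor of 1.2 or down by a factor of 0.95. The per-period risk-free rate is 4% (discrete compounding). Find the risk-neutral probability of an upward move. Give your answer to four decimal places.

Risk-neutral probability p = (1 + 0.04 − 0.95)/(1.2 − 0.95) = 0.0900/0.2500 = 0.3600

p = 0.3600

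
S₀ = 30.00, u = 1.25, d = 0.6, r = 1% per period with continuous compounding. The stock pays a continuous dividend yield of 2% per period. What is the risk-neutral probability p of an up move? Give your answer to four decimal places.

p = 0.6001

Per-period risk-free factor R = e^0.01 = 1.0101; dividend-adjusted growth = e^(0.01−0.02) = 0.9900.
Risk-neutral probability p = (0.9900 − 0.6)/(1.25 − 0.6) = 0.3900/0.6500 = 0.6001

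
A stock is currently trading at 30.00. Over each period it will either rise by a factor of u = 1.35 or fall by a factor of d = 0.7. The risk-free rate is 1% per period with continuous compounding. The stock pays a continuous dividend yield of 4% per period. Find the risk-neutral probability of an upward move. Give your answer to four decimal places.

Per-period risk-free factor R = e^0.01 = 1.0101; dividend-adjusted growth = e^(0.01−0.04) = 0.9704.
Risk-neutral probability p = (0.9704 − 0.7)/(1.35 − 0.7) = 0.2704/0.6500 = 0.4161

p = 0.4161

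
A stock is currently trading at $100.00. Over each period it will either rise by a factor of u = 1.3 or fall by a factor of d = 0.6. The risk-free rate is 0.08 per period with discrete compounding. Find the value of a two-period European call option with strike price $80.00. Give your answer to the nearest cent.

Risk-neutral probability p = (1 + 0.08 − 0.6)/(1.3 − 0.6) = 0.4800/0.7000 = 0.6857
Terminal stock prices: S_uu = 169, S_ud = 78, S_dd = 36
Terminal payoffs (S − K): max(89, 0) = 89, max(-2, 0) = 0, max(-44, 0) = 0
Node u (S = 130): V_u = 1/1.08·[0.6857·89.0000 + 0.3143·0.0000] = 56.5079
Node d (S = 60): V_d = 1/1.08·[0.6857·0.0000 + 0.3143·0.0000] = 0.0000
Node 0 (S = 100): V_0 = 1/1.08·[0.6857·56.5079 + 0.3143·0.0000] = 35.8781

$35.88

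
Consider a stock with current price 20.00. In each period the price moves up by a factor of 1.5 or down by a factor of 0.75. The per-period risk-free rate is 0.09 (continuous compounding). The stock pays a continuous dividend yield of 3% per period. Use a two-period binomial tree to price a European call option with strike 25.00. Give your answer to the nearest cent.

2.89

Per-period risk-free factor R = e^0.09 = 1.0942; dividend-adjusted growth = e^(0.09−0.03) = 1.0618.
Risk-neutral probability p = (1.0618 − 0.75)/(1.5 − 0.75) = 0.3118/0.7500 = 0.4158
Terminal stock prices: S_uu = 45, S_ud = 22.5, S_dd = 11.25
Terminal payoffs (S − K): max(20, 0) = 20, max(-2.5, 0) = 0, max(-13.75, 0) = 0
Node u (S = 30): V_u = e^(−0.09)·[0.4158·20.0000 + 0.5842·0.0000] = 7.5999
Node d (S = 15): V_d = e^(−0.09)·[0.4158·0.0000 + 0.5842·0.0000] = 0.0000
Node 0 (S = 20): V_0 = e^(−0.09)·[0.4158·7.5999 + 0.5842·0.0000] = 2.8879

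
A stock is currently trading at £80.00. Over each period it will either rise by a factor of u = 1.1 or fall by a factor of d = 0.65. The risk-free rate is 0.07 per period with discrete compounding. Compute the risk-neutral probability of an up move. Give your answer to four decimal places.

Risk-neutral probability p = (1 + 0.07 − 0.65)/(1.1 − 0.65) = 0.4200/0.4500 = 0.9333

p = 0.9333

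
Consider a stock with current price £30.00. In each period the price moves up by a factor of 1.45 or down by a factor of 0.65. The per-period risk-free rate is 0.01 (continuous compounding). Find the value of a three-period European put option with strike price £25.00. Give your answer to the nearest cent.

Risk-neutral probability p = (e^0.01 − 0.65)/(1.45 − 0.65) = 0.3601/0.8000 = 0.4501
Terminal stock prices: S_uuu = 91.46, S_uud = 41, S_udd = 18.38, S_ddd = 8.239
Terminal payoffs (K − S): max(-66.46, 0) = 0, max(-16, 0) = 0, max(6.621, 0) = 6.621, max(16.76, 0) = 16.76
Node uu (S = 63.08): V_uu = e^(−0.01)·[0.4501·0.0000 + 0.5499·0.0000] = 0.0000
Node ud (S = 28.28): V_ud = e^(−0.01)·[0.4501·0.0000 + 0.5499·6.6212] = 3.6050
Node dd (S = 12.68): V_dd = e^(−0.01)·[0.4501·6.6212 + 0.5499·16.7613] = 12.0762
Node u (S = 43.5): V_u = e^(−0.01)·[0.4501·0.0000 + 0.5499·3.6050] = 1.9628
Node d (S = 19.5): V_d = e^(−0.01)·[0.4501·3.6050 + 0.5499·12.0762] = 8.1814
Node 0 (S = 30): V_0 = e^(−0.01)·[0.4501·1.9628 + 0.5499·8.1814] = 5.3291

£5.33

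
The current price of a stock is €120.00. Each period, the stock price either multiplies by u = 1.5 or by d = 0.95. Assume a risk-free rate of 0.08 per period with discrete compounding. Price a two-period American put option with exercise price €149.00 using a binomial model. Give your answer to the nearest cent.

Risk-neutral probability p = (1 + 0.08 − 0.95)/(1.5 − 0.95) = 0.1300/0.5500 = 0.2364
Terminal stock prices: S_uu = 270, S_ud = 171, S_dd = 108.3
Terminal payoffs (K − S): max(-121, 0) = 0, max(-22, 0) = 0, max(40.7, 0) = 40.7
Node u (S = 180): continuation = 1/1.08·[0.2364·0.0000 + 0.7636·0.0000] = 0.0000; exercise value = 0.0000 ≤ continuation, so V_u = 0.0000
Node d (S = 114): continuation = 1/1.08·[0.2364·0.0000 + 0.7636·40.7000] = 28.7778; exercise value = 35.0000 > continuation, so V_d = 35.0000 (exercise)
Node 0 (S = 120): continuation = 1/1.08·[0.2364·0.0000 + 0.7636·35.0000] = 24.7475; exercise value = 29.0000 > continuation, so V_0 = 29.0000 (exercise)

€29.00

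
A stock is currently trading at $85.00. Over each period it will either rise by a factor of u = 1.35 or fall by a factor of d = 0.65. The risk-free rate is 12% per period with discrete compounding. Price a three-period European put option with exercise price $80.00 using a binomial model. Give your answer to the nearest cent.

Risk-neutral probability p = (1 + 0.12 − 0.65)/(1.35 − 0.65) = 0.4700/0.7000 = 0.6714
Terminal stock prices: S_uuu = 209.1, S_uud = 100.7, S_udd = 48.48, S_ddd = 23.34
Terminal payoffs (K − S): max(-129.1, 0) = 0, max(-20.69, 0) = 0, max(31.52, 0) = 31.52, max(56.66, 0) = 56.66
Node uu (S = 154.9): V_uu = 1/1.12·[0.6714·0.0000 + 0.3286·0.0000] = 0.0000
Node ud (S = 74.59): V_ud = 1/1.12·[0.6714·0.0000 + 0.3286·31.5181] = 9.2464
Node dd (S = 35.91): V_dd = 1/1.12·[0.6714·31.5181 + 0.3286·56.6569] = 35.5161
Node u (S = 114.8): V_u = 1/1.12·[0.6714·0.0000 + 0.3286·9.2464] = 2.7126
Node d (S = 55.25): V_d = 1/1.12·[0.6714·9.2464 + 0.3286·35.5161] = 15.9624
Node 0 (S = 85): V_0 = 1/1.12·[0.6714·2.7126 + 0.3286·15.9624] = 6.3090

$6.31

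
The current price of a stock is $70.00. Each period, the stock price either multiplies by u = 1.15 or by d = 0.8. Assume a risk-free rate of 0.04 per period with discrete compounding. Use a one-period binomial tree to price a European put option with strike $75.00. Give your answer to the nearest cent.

Risk-neutral probability p = (1 + 0.04 − 0.8)/(1.15 − 0.8) = 0.2400/0.3500 = 0.6857
Terminal stock prices: S_u = 80.5, S_d = 56
Terminal payoffs (K − S): max(-5.5, 0) = 0, max(19, 0) = 19
Node 0 (S = 70): V_0 = 1/1.04·[0.6857·0.0000 + 0.3143·19.0000] = 5.7418

$5.74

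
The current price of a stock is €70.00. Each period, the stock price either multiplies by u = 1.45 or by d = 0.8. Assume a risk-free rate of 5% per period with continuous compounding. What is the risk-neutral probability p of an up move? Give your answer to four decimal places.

Risk-neutral probability p = (e^0.05 − 0.8)/(1.45 − 0.8) = 0.2513/0.6500 = 0.3866

p = 0.3866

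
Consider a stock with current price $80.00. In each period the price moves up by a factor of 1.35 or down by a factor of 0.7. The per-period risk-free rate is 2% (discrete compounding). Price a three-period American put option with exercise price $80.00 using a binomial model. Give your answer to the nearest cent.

Risk-neutral probability p = (1 + 0.02 − 0.7)/(1.35 − 0.7) = 0.3200/0.6500 = 0.4923
Terminal stock prices: S_uuu = 196.8, S_uud = 102.1, S_udd = 52.92, S_ddd = 27.44
Terminal payoffs (K − S): max(-116.8, 0) = 0, max(-22.06, 0) = 0, max(27.08, 0) = 27.08, max(52.56, 0) = 52.56
Node uu (S = 145.8): continuation = 1/1.02·[0.4923·0.0000 + 0.5077·0.0000] = 0.0000; exercise value = 0.0000 ≤ continuation, so V_uu = 0.0000
Node ud (S = 75.6): continuation = 1/1.02·[0.4923·0.0000 + 0.5077·27.0800] = 13.4787; exercise value = 4.4000 ≤ continuation, so V_ud = 13.4787
Node dd (S = 39.2): continuation = 1/1.02·[0.4923·27.0800 + 0.5077·52.5600] = 39.2314; exercise value = 40.8000 > continuation, so V_dd = 40.8000 (exercise)
Node u (S = 108): continuation = 1/1.02·[0.4923·0.0000 + 0.5077·13.4787] = 6.7089; exercise value = 0.0000 ≤ continuation, so V_u = 6.7089
Node d (S = 56): continuation = 1/1.02·[0.4923·13.4787 + 0.5077·40.8000] = 26.8133; exercise value = 24.0000 ≤ continuation, so V_d = 26.8133
Node 0 (S = 80): continuation = 1/1.02·[0.4923·6.7089 + 0.5077·26.8133] = 16.5840; exercise value = 0.0000 ≤ continuation, so V_0 = 16.5840

$16.58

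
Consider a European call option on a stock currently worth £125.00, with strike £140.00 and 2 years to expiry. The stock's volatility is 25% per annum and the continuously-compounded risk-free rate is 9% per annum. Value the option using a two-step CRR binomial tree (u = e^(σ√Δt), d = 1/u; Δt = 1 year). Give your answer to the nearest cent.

CRR parameters: u = e^(σ√Δt) = e^(0.25·√1) = 1.2840, d = 1/u = 0.7788
Per-period rate: rΔt = 0.09·1 = 0.09, so R = e^0.09 = 1.0942
Risk-neutral probability p = (e^0.09 − 0.7788)/(1.2840 − 0.7788) = 0.3154/0.5052 = 0.6242
Terminal stock prices: S_uu = 206.1, S_ud = 125, S_dd = 75.82
Terminal payoffs (S − K): max(66.09, 0) = 66.09, max(-15, 0) = 0, max(-64.18, 0) = 0
Node u (S = 160.5): V_u = e^(−0.09)·[0.6242·66.0902 + 0.3758·0.0000] = 37.7043
Node d (S = 97.35): V_d = e^(−0.09)·[0.6242·0.0000 + 0.3758·0.0000] = 0.0000
Node 0 (S = 125): V_0 = e^(−0.09)·[0.6242·37.7043 + 0.3758·0.0000] = 21.5102

£21.51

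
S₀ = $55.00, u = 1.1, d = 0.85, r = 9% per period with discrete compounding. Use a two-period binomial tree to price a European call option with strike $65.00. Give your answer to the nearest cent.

$1.20

Risk-neutral probability p = (1 + 0.09 − 0.85)/(1.1 − 0.85) = 0.2400/0.2500 = 0.9600
Terminal stock prices: S_uu = 66.55, S_ud = 51.43, S_dd = 39.74
Terminal payoffs (S − K): max(1.55, 0) = 1.55, max(-13.57, 0) = 0, max(-25.26, 0) = 0
Node u (S = 60.5): V_u = 1/1.09·[0.9600·1.5500 + 0.0400·0.0000] = 1.3651
Node d (S = 46.75): V_d = 1/1.09·[0.9600·0.0000 + 0.0400·0.0000] = 0.0000
Node 0 (S = 55): V_0 = 1/1.09·[0.9600·1.3651 + 0.0400·0.0000] = 1.2023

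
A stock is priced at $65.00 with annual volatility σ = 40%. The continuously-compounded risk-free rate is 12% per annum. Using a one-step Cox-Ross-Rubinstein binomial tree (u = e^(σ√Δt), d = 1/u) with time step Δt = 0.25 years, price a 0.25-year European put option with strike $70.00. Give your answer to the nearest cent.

$7.72

CRR parameters: u = e^(σ√Δt) = e^(0.4·√0.25) = 1.2214, d = 1/u = 0.8187
Per-period rate: rΔt = 0.12·0.25 = 0.03, so R = e^0.03 = 1.0305
Risk-neutral probability p = (e^0.03 − 0.8187)/(1.2214 − 0.8187) = 0.2117/0.4027 = 0.5258
Terminal stock prices: S_u = 79.39, S_d = 53.22
Terminal payoffs (K − S): max(-9.391, 0) = 0, max(16.78, 0) = 16.78
Node 0 (S = 65): V_0 = e^(−0.03)·[0.5258·0.0000 + 0.4742·16.7825] = 7.7231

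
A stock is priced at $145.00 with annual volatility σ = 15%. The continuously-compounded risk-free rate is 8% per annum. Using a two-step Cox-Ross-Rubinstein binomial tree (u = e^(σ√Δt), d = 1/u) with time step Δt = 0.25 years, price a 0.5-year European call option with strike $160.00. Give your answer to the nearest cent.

$3.08

CRR parameters: u = e^(σ√Δt) = e^(0.15·√0.25) = 1.0779, d = 1/u = 0.9277
Per-period rate: rΔt = 0.08·0.25 = 0.02, so R = e^0.02 = 1.0202
Risk-neutral probability p = (e^0.02 − 0.9277)/(1.0779 − 0.9277) = 0.0925/0.1501 = 0.6158
Terminal stock prices: S_uu = 168.5, S_ud = 145, S_dd = 124.8
Terminal payoffs (S − K): max(8.466, 0) = 8.466, max(-15, 0) = 0, max(-35.2, 0) = 0
Node u (S = 156.3): V_u = e^(−0.02)·[0.6158·8.4660 + 0.3842·0.0000] = 5.1102
Node d (S = 134.5): V_d = e^(−0.02)·[0.6158·0.0000 + 0.3842·0.0000] = 0.0000
Node 0 (S = 145): V_0 = e^(−0.02)·[0.6158·5.1102 + 0.3842·0.0000] = 3.0846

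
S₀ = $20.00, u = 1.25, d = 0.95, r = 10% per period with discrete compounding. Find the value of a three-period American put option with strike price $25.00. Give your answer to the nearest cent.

$5.00

Risk-neutral probability p = (1 + 0.1 − 0.95)/(1.25 − 0.95) = 0.1500/0.3000 = 0.5000
Terminal stock prices: S_uuu = 39.06, S_uud = 29.69, S_udd = 22.56, S_ddd = 17.15
Terminal payoffs (K − S): max(-14.06, 0) = 0, max(-4.688, 0) = 0, max(2.438, 0) = 2.438, max(7.853, 0) = 7.853
Node uu (S = 31.25): continuation = 1/1.1·[0.5000·0.0000 + 0.5000·0.0000] = 0.0000; exercise value = 0.0000 ≤ continuation, so V_uu = 0.0000
Node ud (S = 23.75): continuation = 1/1.1·[0.5000·0.0000 + 0.5000·2.4375] = 1.1080; exercise value = 1.2500 > continuation, so V_ud = 1.2500 (exercise)
Node dd (S = 18.05): continuation = 1/1.1·[0.5000·2.4375 + 0.5000·7.8525] = 4.6773; exercise value = 6.9500 > continuation, so V_dd = 6.9500 (exercise)
Node u (S = 25): continuation = 1/1.1·[0.5000·0.0000 + 0.5000·1.2500] = 0.5682; exercise value = 0.0000 ≤ continuation, so V_u = 0.5682
Node d (S = 19): continuation = 1/1.1·[0.5000·1.2500 + 0.5000·6.9500] = 3.7273; exercise value = 6.0000 > continuation, so V_d = 6.0000 (exercise)
Node 0 (S = 20): continuation = 1/1.1·[0.5000·0.5682 + 0.5000·6.0000] = 2.9855; exercise value = 5.0000 > continuation, so V_0 = 5.0000 (exercise)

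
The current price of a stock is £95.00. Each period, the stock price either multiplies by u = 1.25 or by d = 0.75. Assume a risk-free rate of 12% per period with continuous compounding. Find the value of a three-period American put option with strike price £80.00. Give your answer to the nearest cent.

Risk-neutral probability p = (e^0.12 − 0.75)/(1.25 − 0.75) = 0.3775/0.5000 = 0.7550
Terminal stock prices: S_uuu = 185.5, S_uud = 111.3, S_udd = 66.8, S_ddd = 40.08
Terminal payoffs (K − S): max(-105.5, 0) = 0, max(-31.33, 0) = 0, max(13.2, 0) = 13.2, max(39.92, 0) = 39.92
Node uu (S = 148.4): continuation = e^(−0.12)·[0.7550·0.0000 + 0.2450·0.0000] = 0.0000; exercise value = 0.0000 ≤ continuation, so V_uu = 0.0000
Node ud (S = 89.06): continuation = e^(−0.12)·[0.7550·0.0000 + 0.2450·13.2031] = 2.8691; exercise value = 0.0000 ≤ continuation, so V_ud = 2.8691
Node dd (S = 53.44): continuation = e^(−0.12)·[0.7550·13.2031 + 0.2450·39.9219] = 17.5161; exercise value = 26.5625 > continuation, so V_dd = 26.5625 (exercise)
Node u (S = 118.8): continuation = e^(−0.12)·[0.7550·0.0000 + 0.2450·2.8691] = 0.6234; exercise value = 0.0000 ≤ continuation, so V_u = 0.6234
Node d (S = 71.25): continuation = e^(−0.12)·[0.7550·2.8691 + 0.2450·26.5625] = 7.6932; exercise value = 8.7500 > continuation, so V_d = 8.7500 (exercise)
Node 0 (S = 95): continuation = e^(−0.12)·[0.7550·0.6234 + 0.2450·8.7500] = 2.3189; exercise value = 0.0000 ≤ continuation, so V_0 = 2.3189

£2.32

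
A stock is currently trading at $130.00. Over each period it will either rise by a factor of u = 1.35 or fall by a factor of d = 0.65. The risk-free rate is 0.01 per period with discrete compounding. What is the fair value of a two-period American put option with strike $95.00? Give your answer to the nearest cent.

$9.27

Risk-neutral probability p = (1 + 0.01 − 0.65)/(1.35 − 0.65) = 0.3600/0.7000 = 0.5143
Terminal stock prices: S_uu = 236.9, S_ud = 114.1, S_dd = 54.93
Terminal payoffs (K − S): max(-141.9, 0) = 0, max(-19.08, 0) = 0, max(40.07, 0) = 40.07
Node u (S = 175.5): continuation = 1/1.01·[0.5143·0.0000 + 0.4857·0.0000] = 0.0000; exercise value = 0.0000 ≤ continuation, so V_u = 0.0000
Node d (S = 84.5): continuation = 1/1.01·[0.5143·0.0000 + 0.4857·40.0750] = 19.2723; exercise value = 10.5000 ≤ continuation, so V_d = 19.2723
Node 0 (S = 130): continuation = 1/1.01·[0.5143·0.0000 + 0.4857·19.2723] = 9.2681; exercise value = 0.0000 ≤ continuation, so V_0 = 9.2681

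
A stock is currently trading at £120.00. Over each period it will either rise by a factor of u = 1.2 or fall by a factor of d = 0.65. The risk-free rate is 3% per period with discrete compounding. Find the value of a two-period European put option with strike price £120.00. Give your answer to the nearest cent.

Risk-neutral probability p = (1 + 0.03 − 0.65)/(1.2 − 0.65) = 0.3800/0.5500 = 0.6909
Terminal stock prices: S_uu = 172.8, S_ud = 93.6, S_dd = 50.7
Terminal payoffs (K − S): max(-52.8, 0) = 0, max(26.4, 0) = 26.4, max(69.3, 0) = 69.3
Node u (S = 144): V_u = 1/1.03·[0.6909·0.0000 + 0.3091·26.4000] = 7.9223
Node d (S = 78): V_d = 1/1.03·[0.6909·26.4000 + 0.3091·69.3000] = 38.5049
Node 0 (S = 120): V_0 = 1/1.03·[0.6909·7.9223 + 0.3091·38.5049] = 16.8690

£16.87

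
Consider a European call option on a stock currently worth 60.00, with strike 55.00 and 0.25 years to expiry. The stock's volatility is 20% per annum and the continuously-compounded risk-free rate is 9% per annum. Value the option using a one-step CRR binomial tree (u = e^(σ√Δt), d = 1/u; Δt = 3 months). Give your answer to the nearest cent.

CRR parameters: u = e^(σ√Δt) = e^(0.2·√0.25) = 1.1052, d = 1/u = 0.9048
Per-period rate: rΔt = 0.09·0.25 = 0.0225, so R = e^0.0225 = 1.0228
Risk-neutral probability p = (e^0.0225 − 0.9048)/(1.1052 − 0.9048) = 0.1179/0.2003 = 0.5886
Terminal stock prices: S_u = 66.31, S_d = 54.29
Terminal payoffs (S − K): max(11.31, 0) = 11.31, max(-0.7098, 0) = 0
Node 0 (S = 60): V_0 = e^(−0.0225)·[0.5886·11.3103 + 0.4114·0.0000] = 6.5092

6.51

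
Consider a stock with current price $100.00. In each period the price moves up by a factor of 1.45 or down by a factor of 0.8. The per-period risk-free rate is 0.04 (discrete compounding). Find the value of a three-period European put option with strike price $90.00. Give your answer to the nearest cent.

Risk-neutral probability p = (1 + 0.04 − 0.8)/(1.45 − 0.8) = 0.2400/0.6500 = 0.3692
Terminal stock prices: S_uuu = 304.9, S_uud = 168.2, S_udd = 92.8, S_ddd = 51.2
Terminal payoffs (K − S): max(-214.9, 0) = 0, max(-78.2, 0) = 0, max(-2.8, 0) = 0, max(38.8, 0) = 38.8
Node uu (S = 210.2): V_uu = 1/1.04·[0.3692·0.0000 + 0.6308·0.0000] = 0.0000
Node ud (S = 116): V_ud = 1/1.04·[0.3692·0.0000 + 0.6308·0.0000] = 0.0000
Node dd (S = 64): V_dd = 1/1.04·[0.3692·0.0000 + 0.6308·38.8000] = 23.5325
Node u (S = 145): V_u = 1/1.04·[0.3692·0.0000 + 0.6308·0.0000] = 0.0000
Node d (S = 80): V_d = 1/1.04·[0.3692·0.0000 + 0.6308·23.5325] = 14.2727
Node 0 (S = 100): V_0 = 1/1.04·[0.3692·0.0000 + 0.6308·14.2727] = 8.6565

$8.66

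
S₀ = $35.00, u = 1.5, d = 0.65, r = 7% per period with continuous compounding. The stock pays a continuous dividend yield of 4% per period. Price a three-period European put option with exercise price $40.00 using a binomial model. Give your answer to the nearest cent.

Per-period risk-free factor R = e^0.07 = 1.0725; dividend-adjusted growth = e^(0.07−0.04) = 1.0305.
Risk-neutral probability p = (1.0305 − 0.65)/(1.5 − 0.65) = 0.3805/0.8500 = 0.4476
Terminal stock prices: S_uuu = 118.1, S_uud = 51.19, S_udd = 22.18, S_ddd = 9.612
Terminal payoffs (K − S): max(-78.12, 0) = 0, max(-11.19, 0) = 0, max(17.82, 0) = 17.82, max(30.39, 0) = 30.39
Node uu (S = 78.75): V_uu = e^(−0.07)·[0.4476·0.0000 + 0.5524·0.0000] = 0.0000
Node ud (S = 34.12): V_ud = e^(−0.07)·[0.4476·0.0000 + 0.5524·17.8187] = 9.1777
Node dd (S = 14.79): V_dd = e^(−0.07)·[0.4476·17.8187 + 0.5524·30.3881] = 23.0881
Node u (S = 52.5): V_u = e^(−0.07)·[0.4476·0.0000 + 0.5524·9.1777] = 4.7271
Node d (S = 22.75): V_d = e^(−0.07)·[0.4476·9.1777 + 0.5524·23.0881] = 15.7219
Node 0 (S = 35): V_0 = e^(−0.07)·[0.4476·4.7271 + 0.5524·15.7219] = 10.0705

$10.07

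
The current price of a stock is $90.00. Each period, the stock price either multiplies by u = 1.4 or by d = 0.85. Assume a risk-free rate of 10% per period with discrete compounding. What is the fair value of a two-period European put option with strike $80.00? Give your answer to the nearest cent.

$3.68

Risk-neutral probability p = (1 + 0.1 − 0.85)/(1.4 − 0.85) = 0.2500/0.5500 = 0.4545
Terminal stock prices: S_uu = 176.4, S_ud = 107.1, S_dd = 65.02
Terminal payoffs (K − S): max(-96.4, 0) = 0, max(-27.1, 0) = 0, max(14.98, 0) = 14.98
Node u (S = 126): V_u = 1/1.1·[0.4545·0.0000 + 0.5455·0.0000] = 0.0000
Node d (S = 76.5): V_d = 1/1.1·[0.4545·0.0000 + 0.5455·14.9750] = 7.4256
Node 0 (S = 90): V_0 = 1/1.1·[0.4545·0.0000 + 0.5455·7.4256] = 3.6821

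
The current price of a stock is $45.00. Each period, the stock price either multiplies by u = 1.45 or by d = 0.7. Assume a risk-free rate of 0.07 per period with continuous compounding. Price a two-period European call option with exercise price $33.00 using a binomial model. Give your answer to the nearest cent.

Risk-neutral probability p = (e^0.07 − 0.7)/(1.45 − 0.7) = 0.3725/0.7500 = 0.4967
Terminal stock prices: S_uu = 94.61, S_ud = 45.67, S_dd = 22.05
Terminal payoffs (S − K): max(61.61, 0) = 61.61, max(12.67, 0) = 12.67, max(-10.95, 0) = 0
Node u (S = 65.25): V_u = e^(−0.07)·[0.4967·61.6125 + 0.5033·12.6750] = 34.4810
Node d (S = 31.5): V_d = e^(−0.07)·[0.4967·12.6750 + 0.5033·0.0000] = 5.8698
Node 0 (S = 45): V_0 = e^(−0.07)·[0.4967·34.4810 + 0.5033·5.8698] = 18.7228

$18.72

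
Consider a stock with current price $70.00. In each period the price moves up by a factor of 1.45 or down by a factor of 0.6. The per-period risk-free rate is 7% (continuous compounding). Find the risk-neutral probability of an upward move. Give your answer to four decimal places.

Risk-neutral probability p = (e^0.07 − 0.6)/(1.45 − 0.6) = 0.4725/0.8500 = 0.5559

p = 0.5559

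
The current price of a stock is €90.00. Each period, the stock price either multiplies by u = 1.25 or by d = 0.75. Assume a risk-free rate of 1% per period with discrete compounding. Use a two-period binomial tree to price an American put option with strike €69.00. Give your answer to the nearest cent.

Risk-neutral probability p = (1 + 0.01 − 0.75)/(1.25 − 0.75) = 0.2600/0.5000 = 0.5200
Terminal stock prices: S_uu = 140.6, S_ud = 84.38, S_dd = 50.62
Terminal payoffs (K − S): max(-71.62, 0) = 0, max(-15.38, 0) = 0, max(18.38, 0) = 18.38
Node u (S = 112.5): continuation = 1/1.01·[0.5200·0.0000 + 0.4800·0.0000] = 0.0000; exercise value = 0.0000 ≤ continuation, so V_u = 0.0000
Node d (S = 67.5): continuation = 1/1.01·[0.5200·0.0000 + 0.4800·18.3750] = 8.7327; exercise value = 1.5000 ≤ continuation, so V_d = 8.7327
Node 0 (S = 90): continuation = 1/1.01·[0.5200·0.0000 + 0.4800·8.7327] = 4.1502; exercise value = 0.0000 ≤ continuation, so V_0 = 4.1502

€4.15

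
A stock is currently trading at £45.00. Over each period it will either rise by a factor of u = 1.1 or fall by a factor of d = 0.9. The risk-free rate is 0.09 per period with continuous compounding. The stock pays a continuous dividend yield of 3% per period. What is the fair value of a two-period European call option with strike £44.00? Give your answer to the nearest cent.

£5.86

Per-period risk-free factor R = e^0.09 = 1.0942; dividend-adjusted growth = e^(0.09−0.03) = 1.0618.
Risk-neutral probability p = (1.0618 − 0.9)/(1.1 − 0.9) = 0.1618/0.2000 = 0.8092
Terminal stock prices: S_uu = 54.45, S_ud = 44.55, S_dd = 36.45
Terminal payoffs (S − K): max(10.45, 0) = 10.45, max(0.55, 0) = 0.55, max(-7.55, 0) = 0
Node u (S = 49.5): V_u = e^(−0.09)·[0.8092·10.4500 + 0.1908·0.5500] = 7.8241
Node d (S = 40.5): V_d = e^(−0.09)·[0.8092·0.5500 + 0.1908·0.0000] = 0.4067
Node 0 (S = 45): V_0 = e^(−0.09)·[0.8092·7.8241 + 0.1908·0.4067] = 5.8571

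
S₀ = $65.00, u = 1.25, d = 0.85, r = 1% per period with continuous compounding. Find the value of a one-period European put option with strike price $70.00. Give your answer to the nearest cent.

Risk-neutral probability p = (e^0.01 − 0.85)/(1.25 − 0.85) = 0.1601/0.4000 = 0.4001
Terminal stock prices: S_u = 81.25, S_d = 55.25
Terminal payoffs (K − S): max(-11.25, 0) = 0, max(14.75, 0) = 14.75
Node 0 (S = 65): V_0 = e^(−0.01)·[0.4001·0.0000 + 0.5999·14.7500] = 8.7601

$8.76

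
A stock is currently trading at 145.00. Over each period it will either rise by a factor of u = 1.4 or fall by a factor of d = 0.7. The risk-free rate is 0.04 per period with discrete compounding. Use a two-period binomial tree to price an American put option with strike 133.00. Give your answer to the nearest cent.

15.58

Risk-neutral probability p = (1 + 0.04 − 0.7)/(1.4 − 0.7) = 0.3400/0.7000 = 0.4857
Terminal stock prices: S_uu = 284.2, S_ud = 142.1, S_dd = 71.05
Terminal payoffs (K − S): max(-151.2, 0) = 0, max(-9.1, 0) = 0, max(61.95, 0) = 61.95
Node u (S = 203): continuation = 1/1.04·[0.4857·0.0000 + 0.5143·0.0000] = 0.0000; exercise value = 0.0000 ≤ continuation, so V_u = 0.0000
Node d (S = 101.5): continuation = 1/1.04·[0.4857·0.0000 + 0.5143·61.9500] = 30.6346; exercise value = 31.5000 > continuation, so V_d = 31.5000 (exercise)
Node 0 (S = 145): continuation = 1/1.04·[0.4857·0.0000 + 0.5143·31.5000] = 15.5769; exercise value = 0.0000 ≤ continuation, so V_0 = 15.5769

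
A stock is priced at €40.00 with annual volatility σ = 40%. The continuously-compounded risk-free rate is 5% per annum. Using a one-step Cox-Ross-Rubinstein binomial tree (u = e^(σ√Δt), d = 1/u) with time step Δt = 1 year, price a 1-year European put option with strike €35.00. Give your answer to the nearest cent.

CRR parameters: u = e^(σ√Δt) = e^(0.4·√1) = 1.4918, d = 1/u = 0.6703
Per-period rate: rΔt = 0.05·1 = 0.05, so R = e^0.05 = 1.0513
Risk-neutral probability p = (e^0.05 − 0.6703)/(1.4918 − 0.6703) = 0.3810/0.8215 = 0.4637
Terminal stock prices: S_u = 59.67, S_d = 26.81
Terminal payoffs (K − S): max(-24.67, 0) = 0, max(8.187, 0) = 8.187
Node 0 (S = 40): V_0 = e^(−0.05)·[0.4637·0.0000 + 0.5363·8.1872] = 4.1765

€4.18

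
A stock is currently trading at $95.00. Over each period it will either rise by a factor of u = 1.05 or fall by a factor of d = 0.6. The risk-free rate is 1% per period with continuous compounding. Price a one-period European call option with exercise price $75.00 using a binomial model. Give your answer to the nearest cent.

$22.33

Risk-neutral probability p = (e^0.01 − 0.6)/(1.05 − 0.6) = 0.4101/0.4500 = 0.9112
Terminal stock prices: S_u = 99.75, S_d = 57
Terminal payoffs (S − K): max(24.75, 0) = 24.75, max(-18, 0) = 0
Node 0 (S = 95): V_0 = e^(−0.01)·[0.9112·24.7500 + 0.0888·0.0000] = 22.3284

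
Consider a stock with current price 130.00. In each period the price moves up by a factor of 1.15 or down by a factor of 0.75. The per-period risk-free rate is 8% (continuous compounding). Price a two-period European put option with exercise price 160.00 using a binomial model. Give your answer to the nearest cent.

13.40

Risk-neutral probability p = (e^0.08 − 0.75)/(1.15 − 0.75) = 0.3333/0.4000 = 0.8332
Terminal stock prices: S_uu = 171.9, S_ud = 112.1, S_dd = 73.12
Terminal payoffs (K − S): max(-11.92, 0) = 0, max(47.88, 0) = 47.88, max(86.88, 0) = 86.88
Node u (S = 149.5): V_u = e^(−0.08)·[0.8332·0.0000 + 0.1668·47.8750] = 7.3708
Node d (S = 97.5): V_d = e^(−0.08)·[0.8332·47.8750 + 0.1668·86.8750] = 50.1986
Node 0 (S = 130): V_0 = e^(−0.08)·[0.8332·7.3708 + 0.1668·50.1986] = 13.3979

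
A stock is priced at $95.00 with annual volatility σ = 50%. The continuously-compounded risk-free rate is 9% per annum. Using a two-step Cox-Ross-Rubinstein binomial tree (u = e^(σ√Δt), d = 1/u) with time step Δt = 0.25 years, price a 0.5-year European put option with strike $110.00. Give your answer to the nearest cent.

$20.55

CRR parameters: u = e^(σ√Δt) = e^(0.5·√0.25) = 1.2840, d = 1/u = 0.7788
Per-period rate: rΔt = 0.09·0.25 = 0.0225, so R = e^0.0225 = 1.0228
Risk-neutral probability p = (e^0.0225 − 0.7788)/(1.2840 − 0.7788) = 0.2440/0.5052 = 0.4829
Terminal stock prices: S_uu = 156.6, S_ud = 95, S_dd = 57.62
Terminal payoffs (K − S): max(-46.63, 0) = 0, max(15, 0) = 15, max(52.38, 0) = 52.38
Node u (S = 122): V_u = e^(−0.0225)·[0.4829·0.0000 + 0.5171·15.0000] = 7.5845
Node d (S = 73.99): V_d = e^(−0.0225)·[0.4829·15.0000 + 0.5171·52.3796] = 33.5666
Node 0 (S = 95): V_0 = e^(−0.0225)·[0.4829·7.5845 + 0.5171·33.5666] = 20.5531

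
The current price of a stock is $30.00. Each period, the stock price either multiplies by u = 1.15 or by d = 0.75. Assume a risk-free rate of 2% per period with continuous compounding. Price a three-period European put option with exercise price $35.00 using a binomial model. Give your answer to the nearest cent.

Risk-neutral probability p = (e^0.02 − 0.75)/(1.15 − 0.75) = 0.2702/0.4000 = 0.6755
Terminal stock prices: S_uuu = 45.63, S_uud = 29.76, S_udd = 19.41, S_ddd = 12.66
Terminal payoffs (K − S): max(-10.63, 0) = 0, max(5.244, 0) = 5.244, max(15.59, 0) = 15.59, max(22.34, 0) = 22.34
Node uu (S = 39.67): V_uu = e^(−0.02)·[0.6755·0.0000 + 0.3245·5.2438] = 1.6679
Node ud (S = 25.88): V_ud = e^(−0.02)·[0.6755·5.2438 + 0.3245·15.5938] = 8.4320
Node dd (S = 16.88): V_dd = e^(−0.02)·[0.6755·15.5938 + 0.3245·22.3438] = 17.4320
Node u (S = 34.5): V_u = e^(−0.02)·[0.6755·1.6679 + 0.3245·8.4320] = 3.7863
Node d (S = 22.5): V_d = e^(−0.02)·[0.6755·8.4320 + 0.3245·17.4320] = 11.1276
Node 0 (S = 30): V_0 = e^(−0.02)·[0.6755·3.7863 + 0.3245·11.1276] = 6.0464

$6.05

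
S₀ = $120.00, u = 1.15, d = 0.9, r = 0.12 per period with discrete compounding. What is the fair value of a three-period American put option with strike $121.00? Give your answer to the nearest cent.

$1.48

Risk-neutral probability p = (1 + 0.12 − 0.9)/(1.15 − 0.9) = 0.2200/0.2500 = 0.8800
Terminal stock prices: S_uuu = 182.5, S_uud = 142.8, S_udd = 111.8, S_ddd = 87.48
Terminal payoffs (K − S): max(-61.5, 0) = 0, max(-21.83, 0) = 0, max(9.22, 0) = 9.22, max(33.52, 0) = 33.52
Node uu (S = 158.7): continuation = 1/1.12·[0.8800·0.0000 + 0.1200·0.0000] = 0.0000; exercise value = 0.0000 ≤ continuation, so V_uu = 0.0000
Node ud (S = 124.2): continuation = 1/1.12·[0.8800·0.0000 + 0.1200·9.2200] = 0.9879; exercise value = 0.0000 ≤ continuation, so V_ud = 0.9879
Node dd (S = 97.2): continuation = 1/1.12·[0.8800·9.2200 + 0.1200·33.5200] = 10.8357; exercise value = 23.8000 > continuation, so V_dd = 23.8000 (exercise)
Node u (S = 138): continuation = 1/1.12·[0.8800·0.0000 + 0.1200·0.9879] = 0.1058; exercise value = 0.0000 ≤ continuation, so V_u = 0.1058
Node d (S = 108): continuation = 1/1.12·[0.8800·0.9879 + 0.1200·23.8000] = 3.3262; exercise value = 13.0000 > continuation, so V_d = 13.0000 (exercise)
Node 0 (S = 120): continuation = 1/1.12·[0.8800·0.1058 + 0.1200·13.0000] = 1.4760; exercise value = 1.0000 ≤ continuation, so V_0 = 1.4760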